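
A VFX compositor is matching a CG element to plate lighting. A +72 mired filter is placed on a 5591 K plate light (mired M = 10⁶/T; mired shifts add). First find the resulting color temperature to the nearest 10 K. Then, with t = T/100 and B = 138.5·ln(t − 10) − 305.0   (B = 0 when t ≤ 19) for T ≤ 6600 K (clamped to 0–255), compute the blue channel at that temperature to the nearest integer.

M_in = 10⁶/5591 = 178.86; M_out = 178.86 + (+72) = 250.86.
T_out = 10⁶/250.86 = 3986.3 K → 3990 K; t = 39.9.
B = 138.5·ln(39.9 − 10) − 305.0 = 138.5·ln 29.9 − 305.0 = 138.5·3.3979 − 305.0 = 165.603.
Rounded: 166.

166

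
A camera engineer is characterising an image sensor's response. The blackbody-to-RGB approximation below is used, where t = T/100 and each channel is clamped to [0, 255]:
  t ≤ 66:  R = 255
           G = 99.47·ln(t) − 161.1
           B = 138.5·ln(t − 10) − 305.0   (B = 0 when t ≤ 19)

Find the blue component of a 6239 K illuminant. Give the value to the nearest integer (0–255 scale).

243

t = 6239/100 = 62.39; the t ≤ 66 branch applies.
B = 138.5·ln(62.39 − 10) − 305.0 = 138.5·ln 52.39 − 305.0 = 138.5·3.9587 − 305.0 = 243.282.
Rounded: 243.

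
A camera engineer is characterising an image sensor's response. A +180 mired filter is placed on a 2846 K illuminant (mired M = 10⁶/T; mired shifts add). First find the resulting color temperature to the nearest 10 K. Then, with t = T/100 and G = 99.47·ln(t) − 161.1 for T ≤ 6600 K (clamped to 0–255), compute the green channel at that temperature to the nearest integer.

M_in = 10⁶/2846 = 351.37; M_out = 351.37 + (+180) = 531.37.
T_out = 10⁶/531.37 = 1881.9 K → 1880 K; t = 18.8.
G = 99.47·ln 18.8 − 161.1 = 99.47·2.9339 − 161.1 = 130.731.
Rounded: 131.

131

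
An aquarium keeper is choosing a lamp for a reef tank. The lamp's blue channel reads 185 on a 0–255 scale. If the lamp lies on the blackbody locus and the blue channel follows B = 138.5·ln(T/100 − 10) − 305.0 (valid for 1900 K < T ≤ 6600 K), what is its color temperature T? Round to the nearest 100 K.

4400 K

ln(t − 10) = (185 + 305.0) / 138.5 = 3.5379.
t − 10 = e^3.5379 = 34.395, so t = 44.395.
T = 100·t = 4439 K → 4400 K to the nearest 100 K.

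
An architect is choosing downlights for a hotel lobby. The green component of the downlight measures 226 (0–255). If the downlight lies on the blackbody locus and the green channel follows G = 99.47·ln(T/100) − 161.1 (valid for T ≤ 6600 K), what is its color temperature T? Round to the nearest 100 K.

4900 K

ln t = (226 + 161.1) / 99.47 = 3.8916.
t = e^3.8916 = 48.990.
T = 100·t = 4899 K → 4900 K to the nearest 100 K.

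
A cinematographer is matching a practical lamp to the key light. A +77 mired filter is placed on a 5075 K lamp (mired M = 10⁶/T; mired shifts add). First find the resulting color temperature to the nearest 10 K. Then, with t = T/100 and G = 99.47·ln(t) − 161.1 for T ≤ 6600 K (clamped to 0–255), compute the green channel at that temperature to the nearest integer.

197

M_in = 10⁶/5075 = 197.04; M_out = 197.04 + (+77) = 274.04.
T_out = 10⁶/274.04 = 3649.0 K → 3650 K; t = 36.5.
G = 99.47·ln 36.5 − 161.1 = 99.47·3.5973 − 161.1 = 196.725.
Rounded: 197.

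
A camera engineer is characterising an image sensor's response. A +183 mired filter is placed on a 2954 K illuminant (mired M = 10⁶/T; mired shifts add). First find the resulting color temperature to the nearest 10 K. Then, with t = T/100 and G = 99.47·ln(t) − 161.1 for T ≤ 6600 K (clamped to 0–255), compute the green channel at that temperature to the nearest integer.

M_in = 10⁶/2954 = 338.52; M_out = 338.52 + (+183) = 521.52.
T_out = 10⁶/521.52 = 1917.5 K → 1920 K; t = 19.2.
G = 99.47·ln 19.2 − 161.1 = 99.47·2.9549 − 161.1 = 132.825.
Rounded: 133.

133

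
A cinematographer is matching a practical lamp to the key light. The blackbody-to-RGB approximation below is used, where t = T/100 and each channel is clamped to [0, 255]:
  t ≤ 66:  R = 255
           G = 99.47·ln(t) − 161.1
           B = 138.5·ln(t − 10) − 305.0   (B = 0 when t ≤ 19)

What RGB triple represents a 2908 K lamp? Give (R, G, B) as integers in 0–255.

t = 2908/100 = 29.08; the t ≤ 66 branch applies.
R = 255 by definition for t ≤ 66.
G = 99.47·ln 29.08 − 161.1 = 99.47·3.3701 − 161.1 = 174.119.
B = 138.5·ln(29.08 − 10) − 305.0 = 138.5·ln 19.08 − 305.0 = 138.5·2.9486 − 305.0 = 103.387.
Rounded: (255, 174, 103).

(255, 174, 103)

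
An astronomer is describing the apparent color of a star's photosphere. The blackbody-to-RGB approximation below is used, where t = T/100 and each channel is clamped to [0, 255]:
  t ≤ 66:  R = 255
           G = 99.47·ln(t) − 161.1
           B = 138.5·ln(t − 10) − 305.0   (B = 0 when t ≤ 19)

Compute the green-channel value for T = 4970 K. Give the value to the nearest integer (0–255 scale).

t = 4970/100 = 49.7; the t ≤ 66 branch applies.
G = 99.47·ln 49.7 − 161.1 = 99.47·3.9060 − 161.1 = 227.430.
Rounded: 227.

227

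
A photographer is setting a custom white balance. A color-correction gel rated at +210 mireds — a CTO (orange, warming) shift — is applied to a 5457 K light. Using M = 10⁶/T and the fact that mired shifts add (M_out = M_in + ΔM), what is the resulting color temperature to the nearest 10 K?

2540 K

M_in = 10⁶/5457 = 183.25 mireds.
M_out = 183.25 + (+210) = 393.25 mireds.
T_out = 10⁶/393.25 = 2542.9 K → 2540 K.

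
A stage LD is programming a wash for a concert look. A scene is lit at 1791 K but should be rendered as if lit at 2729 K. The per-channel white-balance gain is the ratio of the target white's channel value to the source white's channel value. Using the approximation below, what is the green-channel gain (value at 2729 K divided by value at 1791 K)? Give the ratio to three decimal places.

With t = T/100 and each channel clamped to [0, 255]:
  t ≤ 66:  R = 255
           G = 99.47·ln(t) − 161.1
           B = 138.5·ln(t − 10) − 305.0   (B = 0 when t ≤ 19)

1.333

At 1791 K (t = 17.91):
  G = 99.47·ln 17.91 − 161.1 = 99.47·2.8854 − 161.1 = 125.907.
At 2729 K (t = 27.29):
  G = 99.47·ln 27.29 − 161.1 = 99.47·3.3065 − 161.1 = 167.800.
Gain = 167.800 / 125.907 = 1.3327 → 1.333.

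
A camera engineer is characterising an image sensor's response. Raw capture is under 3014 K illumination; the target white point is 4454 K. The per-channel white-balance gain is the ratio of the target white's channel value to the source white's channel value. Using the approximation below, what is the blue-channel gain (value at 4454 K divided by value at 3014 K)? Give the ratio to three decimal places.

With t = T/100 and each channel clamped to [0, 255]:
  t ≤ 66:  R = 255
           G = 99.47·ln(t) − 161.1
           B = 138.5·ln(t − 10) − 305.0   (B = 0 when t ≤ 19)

At 3014 K (t = 30.14):
  B = 138.5·ln(30.14 − 10) − 305.0 = 138.5·ln 20.14 − 305.0 = 138.5·3.0027 − 305.0 = 110.875.
At 4454 K (t = 44.54):
  B = 138.5·ln(44.54 − 10) − 305.0 = 138.5·ln 34.54 − 305.0 = 138.5·3.5421 − 305.0 = 185.583.
Gain = 185.583 / 110.875 = 1.6738 → 1.674.

1.674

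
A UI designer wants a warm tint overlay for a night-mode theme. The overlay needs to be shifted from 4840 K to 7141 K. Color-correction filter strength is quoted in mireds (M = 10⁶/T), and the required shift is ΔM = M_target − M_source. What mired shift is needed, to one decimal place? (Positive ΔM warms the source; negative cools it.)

M_source = 10⁶/4840 = 206.612; M_target = 10⁶/7141 = 140.036.
ΔM = 140.036 − 206.612 = -66.575 → -66.6 mireds, a cooling shift.

-66.6 mireds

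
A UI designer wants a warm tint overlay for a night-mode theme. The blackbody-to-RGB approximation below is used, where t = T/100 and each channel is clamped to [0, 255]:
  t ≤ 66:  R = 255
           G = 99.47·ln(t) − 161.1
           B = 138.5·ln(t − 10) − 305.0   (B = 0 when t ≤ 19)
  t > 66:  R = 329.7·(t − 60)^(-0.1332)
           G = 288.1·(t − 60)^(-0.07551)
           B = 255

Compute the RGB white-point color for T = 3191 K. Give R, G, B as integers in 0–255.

R=255, G=183, B=123

t = 3191/100 = 31.91; the t ≤ 66 branch applies.
R = 255 by definition for t ≤ 66.
G = 99.47·ln 31.91 − 161.1 = 99.47·3.4629 − 161.1 = 183.357.
B = 138.5·ln(31.91 − 10) − 305.0 = 138.5·ln 21.91 − 305.0 = 138.5·3.0869 − 305.0 = 122.542.
Rounded: (255, 183, 123).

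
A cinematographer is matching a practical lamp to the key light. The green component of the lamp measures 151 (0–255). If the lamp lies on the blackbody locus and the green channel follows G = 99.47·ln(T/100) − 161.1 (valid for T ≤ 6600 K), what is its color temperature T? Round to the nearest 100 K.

2300 K

ln t = (151 + 161.1) / 99.47 = 3.1376.
t = e^3.1376 = 23.049.
T = 100·t = 2305 K → 2300 K to the nearest 100 K.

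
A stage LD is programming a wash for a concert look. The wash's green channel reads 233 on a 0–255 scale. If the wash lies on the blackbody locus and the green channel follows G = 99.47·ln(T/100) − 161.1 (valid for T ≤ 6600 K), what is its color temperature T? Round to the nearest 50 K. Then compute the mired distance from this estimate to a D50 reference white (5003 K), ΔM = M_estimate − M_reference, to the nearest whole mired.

ln t = (233 + 161.1) / 99.47 = 3.9620.
t = e^3.9620 = 52.562.
T = 100·t = 5256 K → 5250 K to the nearest 50 K.
M_estimate = 10⁶/5250 = 190.48; M_reference = 10⁶/5003 = 199.88.
ΔM = 190.48 − 199.88 = -9.40 → -9 mireds.

-9 mireds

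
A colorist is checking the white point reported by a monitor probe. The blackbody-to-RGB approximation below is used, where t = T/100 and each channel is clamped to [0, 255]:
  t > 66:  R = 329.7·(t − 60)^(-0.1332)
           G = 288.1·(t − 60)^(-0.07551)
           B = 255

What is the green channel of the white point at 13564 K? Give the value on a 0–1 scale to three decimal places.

0.815

t = 13564/100 = 135.64; the t > 66 branch applies.
G = 288.1·(135.64 − 60)^(-0.07551) = 288.1·75.64^(-0.07551) = 288.1·0.72133 = 207.816.
On a 0–1 scale: 207.816/255 = 0.8150 → 0.815.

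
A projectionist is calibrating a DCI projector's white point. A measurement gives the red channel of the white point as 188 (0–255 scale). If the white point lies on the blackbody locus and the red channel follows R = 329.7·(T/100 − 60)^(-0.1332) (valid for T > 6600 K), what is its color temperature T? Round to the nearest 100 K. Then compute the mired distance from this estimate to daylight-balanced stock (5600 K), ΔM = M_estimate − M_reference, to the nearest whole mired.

-100 mireds

(t − 60)^(-0.1332) = 188/329.7 = 0.57022.
t − 60 = 0.57022^(1/-0.1332) = 0.57022^(-7.508) = 67.848, so t = 127.848.
T = 100·t = 12785 K → 12800 K to the nearest 100 K.
M_estimate = 10⁶/12800 = 78.12; M_reference = 10⁶/5600 = 178.57.
ΔM = 78.12 − 178.57 = -100.45 → -100 mireds.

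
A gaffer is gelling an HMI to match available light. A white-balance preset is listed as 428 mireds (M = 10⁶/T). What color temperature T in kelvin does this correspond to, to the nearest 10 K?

2340 K

T = 10⁶ / 428 = 2336.45 K → 2340 K.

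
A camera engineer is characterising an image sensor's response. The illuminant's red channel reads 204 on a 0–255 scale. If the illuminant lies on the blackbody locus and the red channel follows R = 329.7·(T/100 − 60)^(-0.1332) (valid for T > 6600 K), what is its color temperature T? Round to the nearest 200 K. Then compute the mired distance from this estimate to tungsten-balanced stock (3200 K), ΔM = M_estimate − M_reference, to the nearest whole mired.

(t − 60)^(-0.1332) = 204/329.7 = 0.61874.
t − 60 = 0.61874^(1/-0.1332) = 0.61874^(-7.508) = 36.748, so t = 96.748.
T = 100·t = 9675 K → 9600 K to the nearest 200 K.
M_estimate = 10⁶/9600 = 104.17; M_reference = 10⁶/3200 = 312.50.
ΔM = 104.17 − 312.50 = -208.33 → -208 mireds.

-208 mireds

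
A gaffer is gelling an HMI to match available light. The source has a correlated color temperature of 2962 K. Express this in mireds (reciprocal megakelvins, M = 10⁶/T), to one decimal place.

M = 10⁶ / 2962 = 337.610 → 337.6 mireds.

337.6 mireds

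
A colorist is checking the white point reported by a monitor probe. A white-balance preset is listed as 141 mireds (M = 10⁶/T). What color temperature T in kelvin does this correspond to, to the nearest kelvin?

T = 10⁶ / 141 = 7092.20 K → 7092 K.

7092 K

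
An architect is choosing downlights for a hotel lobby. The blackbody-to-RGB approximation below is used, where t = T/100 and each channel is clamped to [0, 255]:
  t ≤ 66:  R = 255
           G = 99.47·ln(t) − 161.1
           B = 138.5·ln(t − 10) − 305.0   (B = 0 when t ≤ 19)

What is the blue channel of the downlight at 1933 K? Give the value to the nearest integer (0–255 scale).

4

t = 1933/100 = 19.33; the t ≤ 66 branch applies.
B = 138.5·ln(19.33 − 10) − 305.0 = 138.5·ln 9.33 − 305.0 = 138.5·2.2332 − 305.0 = 4.303.
Rounded: 4.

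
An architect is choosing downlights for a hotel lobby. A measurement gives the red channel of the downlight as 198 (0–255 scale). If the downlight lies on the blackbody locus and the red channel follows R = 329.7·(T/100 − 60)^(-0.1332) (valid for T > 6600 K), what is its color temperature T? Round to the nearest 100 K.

(t − 60)^(-0.1332) = 198/329.7 = 0.60055.
t − 60 = 0.60055^(1/-0.1332) = 0.60055^(-7.508) = 45.980, so t = 105.980.
T = 100·t = 10598 K → 10600 K to the nearest 100 K.

10600 K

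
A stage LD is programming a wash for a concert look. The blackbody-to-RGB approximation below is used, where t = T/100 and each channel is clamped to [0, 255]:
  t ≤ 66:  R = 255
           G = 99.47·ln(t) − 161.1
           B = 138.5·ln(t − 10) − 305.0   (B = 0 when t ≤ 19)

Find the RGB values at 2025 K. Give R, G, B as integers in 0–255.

t = 2025/100 = 20.25; the t ≤ 66 branch applies.
R = 255 by definition for t ≤ 66.
G = 99.47·ln 20.25 − 161.1 = 99.47·3.0082 − 161.1 = 138.121.
B = 138.5·ln(20.25 − 10) − 305.0 = 138.5·ln 10.25 − 305.0 = 138.5·2.3273 − 305.0 = 17.328.
Rounded: (255, 138, 17).

R=255, G=138, B=17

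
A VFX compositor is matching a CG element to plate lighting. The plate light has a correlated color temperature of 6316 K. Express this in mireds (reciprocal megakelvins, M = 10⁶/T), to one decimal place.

158.3 mireds

M = 10⁶ / 6316 = 158.328 → 158.3 mireds.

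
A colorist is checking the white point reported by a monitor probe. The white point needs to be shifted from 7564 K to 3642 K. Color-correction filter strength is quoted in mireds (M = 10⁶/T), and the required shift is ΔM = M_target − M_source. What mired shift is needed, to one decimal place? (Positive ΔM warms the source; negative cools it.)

+142.4 mireds

M_source = 10⁶/7564 = 132.205; M_target = 10⁶/3642 = 274.574.
ΔM = 274.574 − 132.205 = 142.369 → +142.4 mireds, a warming shift.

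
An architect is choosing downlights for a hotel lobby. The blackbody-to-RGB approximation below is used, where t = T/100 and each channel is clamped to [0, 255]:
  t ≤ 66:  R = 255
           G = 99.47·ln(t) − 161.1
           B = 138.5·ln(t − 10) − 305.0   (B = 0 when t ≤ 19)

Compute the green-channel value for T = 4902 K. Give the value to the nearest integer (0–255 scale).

t = 4902/100 = 49.02; the t ≤ 66 branch applies.
G = 99.47·ln 49.02 − 161.1 = 99.47·3.8922 − 161.1 = 226.060.
Rounded: 226.

226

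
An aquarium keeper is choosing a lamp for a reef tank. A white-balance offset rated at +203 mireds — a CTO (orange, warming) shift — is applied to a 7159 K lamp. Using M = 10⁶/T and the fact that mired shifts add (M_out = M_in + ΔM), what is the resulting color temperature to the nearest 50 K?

2900 K

M_in = 10⁶/7159 = 139.68 mireds.
M_out = 139.68 + (+203) = 342.68 mireds.
T_out = 10⁶/342.68 = 2918.1 K → 2900 K.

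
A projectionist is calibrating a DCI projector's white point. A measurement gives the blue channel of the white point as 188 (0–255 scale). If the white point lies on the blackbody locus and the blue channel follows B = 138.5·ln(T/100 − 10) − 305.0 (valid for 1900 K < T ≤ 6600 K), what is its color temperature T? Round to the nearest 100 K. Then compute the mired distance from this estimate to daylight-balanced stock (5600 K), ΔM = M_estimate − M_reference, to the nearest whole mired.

ln(t − 10) = (188 + 305.0) / 138.5 = 3.5596.
t − 10 = e^3.5596 = 35.148, so t = 45.148.
T = 100·t = 4515 K → 4500 K to the nearest 100 K.
M_estimate = 10⁶/4500 = 222.22; M_reference = 10⁶/5600 = 178.57.
ΔM = 222.22 − 178.57 = 43.65 → +44 mireds.

+44 mireds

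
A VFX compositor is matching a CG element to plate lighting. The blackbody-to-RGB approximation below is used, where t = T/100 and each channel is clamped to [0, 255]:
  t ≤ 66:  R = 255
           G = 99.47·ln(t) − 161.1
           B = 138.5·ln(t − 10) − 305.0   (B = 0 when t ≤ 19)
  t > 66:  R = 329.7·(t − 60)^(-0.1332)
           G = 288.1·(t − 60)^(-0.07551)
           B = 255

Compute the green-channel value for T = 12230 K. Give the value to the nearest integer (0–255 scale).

211

t = 12230/100 = 122.3; the t > 66 branch applies.
G = 288.1·(122.3 − 60)^(-0.07551) = 288.1·62.3^(-0.07551) = 288.1·0.73198 = 210.883.
Rounded: 211.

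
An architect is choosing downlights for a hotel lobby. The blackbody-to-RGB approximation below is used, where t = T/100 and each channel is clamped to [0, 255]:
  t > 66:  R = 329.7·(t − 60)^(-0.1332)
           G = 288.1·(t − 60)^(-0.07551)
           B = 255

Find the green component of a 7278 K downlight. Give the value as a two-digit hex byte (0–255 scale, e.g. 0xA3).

0xEE

t = 7278/100 = 72.78; the t > 66 branch applies.
G = 288.1·(72.78 − 60)^(-0.07551) = 288.1·12.78^(-0.07551) = 288.1·0.82498 = 237.678.
Rounded: 238; in hex, 0xEE.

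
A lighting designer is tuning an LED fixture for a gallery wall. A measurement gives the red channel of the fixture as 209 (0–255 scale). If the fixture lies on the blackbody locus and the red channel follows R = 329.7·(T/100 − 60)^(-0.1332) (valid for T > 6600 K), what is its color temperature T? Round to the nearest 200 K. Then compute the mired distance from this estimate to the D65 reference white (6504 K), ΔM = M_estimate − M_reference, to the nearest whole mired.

(t − 60)^(-0.1332) = 209/329.7 = 0.63391.
t − 60 = 0.63391^(1/-0.1332) = 0.63391^(-7.508) = 30.639, so t = 90.639.
T = 100·t = 9064 K → 9000 K to the nearest 200 K.
M_estimate = 10⁶/9000 = 111.11; M_reference = 10⁶/6504 = 153.75.
ΔM = 111.11 − 153.75 = -42.64 → -43 mireds.

-43 mireds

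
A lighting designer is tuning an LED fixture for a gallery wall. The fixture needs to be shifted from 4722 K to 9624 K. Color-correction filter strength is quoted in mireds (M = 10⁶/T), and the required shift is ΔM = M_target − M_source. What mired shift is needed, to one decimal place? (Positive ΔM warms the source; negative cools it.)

M_source = 10⁶/4722 = 211.775; M_target = 10⁶/9624 = 103.907.
ΔM = 103.907 − 211.775 = -107.868 → -107.9 mireds, a cooling shift.

-107.9 mireds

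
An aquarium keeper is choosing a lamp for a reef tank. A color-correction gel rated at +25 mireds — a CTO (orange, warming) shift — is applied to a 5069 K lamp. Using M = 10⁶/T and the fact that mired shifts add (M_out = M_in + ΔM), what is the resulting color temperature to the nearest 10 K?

4500 K

M_in = 10⁶/5069 = 197.28 mireds.
M_out = 197.28 + (+25) = 222.28 mireds.
T_out = 10⁶/222.28 = 4498.9 K → 4500 K.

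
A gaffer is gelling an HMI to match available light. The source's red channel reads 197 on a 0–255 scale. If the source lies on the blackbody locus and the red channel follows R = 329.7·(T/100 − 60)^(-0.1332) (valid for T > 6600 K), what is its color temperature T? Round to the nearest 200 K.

10800 K

(t − 60)^(-0.1332) = 197/329.7 = 0.59751.
t − 60 = 0.59751^(1/-0.1332) = 0.59751^(-7.508) = 47.761, so t = 107.761.
T = 100·t = 10776 K → 10800 K to the nearest 200 K.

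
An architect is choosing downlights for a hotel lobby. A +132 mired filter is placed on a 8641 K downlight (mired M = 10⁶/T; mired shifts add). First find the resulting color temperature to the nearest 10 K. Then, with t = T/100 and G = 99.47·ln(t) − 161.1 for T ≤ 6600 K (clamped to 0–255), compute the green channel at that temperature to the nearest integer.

M_in = 10⁶/8641 = 115.73; M_out = 115.73 + (+132) = 247.73.
T_out = 10⁶/247.73 = 4036.7 K → 4040 K; t = 40.4.
G = 99.47·ln 40.4 − 161.1 = 99.47·3.6988 − 161.1 = 206.823.
Rounded: 207.

207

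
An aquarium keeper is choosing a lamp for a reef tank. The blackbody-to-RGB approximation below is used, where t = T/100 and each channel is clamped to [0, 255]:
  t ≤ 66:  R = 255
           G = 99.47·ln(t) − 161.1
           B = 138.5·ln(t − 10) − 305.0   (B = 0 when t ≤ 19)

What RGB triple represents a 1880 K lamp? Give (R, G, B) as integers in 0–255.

t = 1880/100 = 18.8; the t ≤ 66 branch applies.
R = 255 by definition for t ≤ 66.
G = 99.47·ln 18.8 − 161.1 = 99.47·2.9339 − 161.1 = 130.731.
t = 18.8 ≤ 19, so B = 0.
Rounded: (255, 131, 0).

(255, 131, 0)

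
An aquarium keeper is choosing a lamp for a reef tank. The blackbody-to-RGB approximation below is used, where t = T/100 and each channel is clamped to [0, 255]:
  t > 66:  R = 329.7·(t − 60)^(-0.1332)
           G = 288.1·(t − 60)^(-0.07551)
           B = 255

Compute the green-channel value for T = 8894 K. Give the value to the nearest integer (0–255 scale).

t = 8894/100 = 88.94; the t > 66 branch applies.
G = 288.1·(88.94 − 60)^(-0.07551) = 288.1·28.94^(-0.07551) = 288.1·0.77561 = 223.453.
Rounded: 223.

223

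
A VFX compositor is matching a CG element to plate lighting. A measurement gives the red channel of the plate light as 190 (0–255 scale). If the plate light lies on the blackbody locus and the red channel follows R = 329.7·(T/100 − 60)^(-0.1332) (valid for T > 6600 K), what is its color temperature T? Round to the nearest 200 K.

(t − 60)^(-0.1332) = 190/329.7 = 0.57628.
t − 60 = 0.57628^(1/-0.1332) = 0.57628^(-7.508) = 62.667, so t = 122.667.
T = 100·t = 12267 K → 12200 K to the nearest 200 K.

12200 K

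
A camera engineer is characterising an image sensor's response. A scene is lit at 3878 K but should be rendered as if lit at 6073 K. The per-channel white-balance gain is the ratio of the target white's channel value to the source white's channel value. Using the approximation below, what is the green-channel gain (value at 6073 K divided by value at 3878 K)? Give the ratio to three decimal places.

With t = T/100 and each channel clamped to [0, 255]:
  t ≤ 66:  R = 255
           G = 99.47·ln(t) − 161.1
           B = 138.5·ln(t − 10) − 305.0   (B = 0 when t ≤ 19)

At 3878 K (t = 38.78):
  G = 99.47·ln 38.78 − 161.1 = 99.47·3.6579 − 161.1 = 202.752.
At 6073 K (t = 60.73):
  G = 99.47·ln 60.73 − 161.1 = 99.47·4.1064 − 161.1 = 247.367.
Gain = 247.367 / 202.752 = 1.2201 → 1.220.

1.220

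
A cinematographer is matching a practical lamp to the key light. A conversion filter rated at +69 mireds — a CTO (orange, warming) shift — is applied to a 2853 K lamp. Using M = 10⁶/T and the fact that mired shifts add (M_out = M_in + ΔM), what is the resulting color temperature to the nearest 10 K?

M_in = 10⁶/2853 = 350.51 mireds.
M_out = 350.51 + (+69) = 419.51 mireds.
T_out = 10⁶/419.51 = 2383.7 K → 2380 K.

2380 K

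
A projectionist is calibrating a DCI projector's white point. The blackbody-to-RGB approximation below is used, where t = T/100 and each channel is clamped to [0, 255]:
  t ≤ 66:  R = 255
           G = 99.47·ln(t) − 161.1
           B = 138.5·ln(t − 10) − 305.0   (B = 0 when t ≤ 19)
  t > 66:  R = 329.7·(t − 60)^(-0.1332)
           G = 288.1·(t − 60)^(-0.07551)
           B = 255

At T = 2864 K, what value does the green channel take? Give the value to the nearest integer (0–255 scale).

t = 2864/100 = 28.64; the t ≤ 66 branch applies.
G = 99.47·ln 28.64 − 161.1 = 99.47·3.3548 − 161.1 = 172.602.
Rounded: 173.

173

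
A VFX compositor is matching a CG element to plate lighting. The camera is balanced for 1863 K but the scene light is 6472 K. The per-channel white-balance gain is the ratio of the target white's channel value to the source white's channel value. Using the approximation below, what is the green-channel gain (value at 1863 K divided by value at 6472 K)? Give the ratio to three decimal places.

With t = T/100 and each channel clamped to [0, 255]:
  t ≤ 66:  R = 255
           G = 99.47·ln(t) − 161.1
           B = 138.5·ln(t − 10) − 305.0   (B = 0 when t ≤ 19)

At 6472 K (t = 64.72):
  G = 99.47·ln 64.72 − 161.1 = 99.47·4.1701 − 161.1 = 253.697.
At 1863 K (t = 18.63):
  G = 99.47·ln 18.63 − 161.1 = 99.47·2.9248 − 161.1 = 129.827.
Gain = 129.827 / 253.697 = 0.5117 → 0.512.

0.512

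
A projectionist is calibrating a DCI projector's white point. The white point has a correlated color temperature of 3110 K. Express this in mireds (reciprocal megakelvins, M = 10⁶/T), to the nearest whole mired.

322 mireds

M = 10⁶ / 3110 = 321.543 → 322 mireds.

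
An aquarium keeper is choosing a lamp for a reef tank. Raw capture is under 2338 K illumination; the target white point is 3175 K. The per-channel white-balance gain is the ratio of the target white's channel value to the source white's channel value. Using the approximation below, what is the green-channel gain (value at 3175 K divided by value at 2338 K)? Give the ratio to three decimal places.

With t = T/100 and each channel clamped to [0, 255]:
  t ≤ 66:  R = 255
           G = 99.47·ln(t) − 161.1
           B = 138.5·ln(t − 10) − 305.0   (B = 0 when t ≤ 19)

1.200

At 2338 K (t = 23.38):
  G = 99.47·ln 23.38 − 161.1 = 99.47·3.1519 − 161.1 = 152.418.
At 3175 K (t = 31.75):
  G = 99.47·ln 31.75 − 161.1 = 99.47·3.4579 − 161.1 = 182.857.
Gain = 182.857 / 152.418 = 1.1997 → 1.200.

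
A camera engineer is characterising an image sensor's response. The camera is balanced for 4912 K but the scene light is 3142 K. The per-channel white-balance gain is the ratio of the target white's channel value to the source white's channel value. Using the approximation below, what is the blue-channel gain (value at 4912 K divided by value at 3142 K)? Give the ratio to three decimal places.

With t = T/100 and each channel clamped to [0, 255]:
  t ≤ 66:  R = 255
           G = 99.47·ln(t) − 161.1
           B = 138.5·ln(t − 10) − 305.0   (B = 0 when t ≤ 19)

At 3142 K (t = 31.42):
  B = 138.5·ln(31.42 − 10) − 305.0 = 138.5·ln 21.42 − 305.0 = 138.5·3.0643 − 305.0 = 119.409.
At 4912 K (t = 49.12):
  B = 138.5·ln(49.12 − 10) − 305.0 = 138.5·ln 39.12 − 305.0 = 138.5·3.6666 − 305.0 = 202.829.
Gain = 202.829 / 119.409 = 1.6986 → 1.699.

1.699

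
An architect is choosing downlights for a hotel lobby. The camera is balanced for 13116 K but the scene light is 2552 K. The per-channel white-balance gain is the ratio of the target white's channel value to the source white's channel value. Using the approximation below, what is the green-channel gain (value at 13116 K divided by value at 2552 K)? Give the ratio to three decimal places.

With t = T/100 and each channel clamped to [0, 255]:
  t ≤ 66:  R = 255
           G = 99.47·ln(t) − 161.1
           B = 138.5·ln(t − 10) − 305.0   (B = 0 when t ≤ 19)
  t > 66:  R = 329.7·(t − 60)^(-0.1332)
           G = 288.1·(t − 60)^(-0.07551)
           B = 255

At 2552 K (t = 25.52):
  G = 99.47·ln 25.52 − 161.1 = 99.47·3.2395 − 161.1 = 161.129.
At 13116 K (t = 131.16):
  G = 288.1·(131.16 − 60)^(-0.07551) = 288.1·71.16^(-0.07551) = 288.1·0.72467 = 208.776.
Gain = 208.776 / 161.129 = 1.2957 → 1.296.

1.296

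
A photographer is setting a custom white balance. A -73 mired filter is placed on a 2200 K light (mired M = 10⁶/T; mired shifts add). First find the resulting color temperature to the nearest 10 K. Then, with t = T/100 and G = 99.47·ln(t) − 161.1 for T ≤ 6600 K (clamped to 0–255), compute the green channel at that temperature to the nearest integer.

164

M_in = 10⁶/2200 = 454.55; M_out = 454.55 + (-73) = 381.55.
T_out = 10⁶/381.55 = 2620.9 K → 2620 K; t = 26.2.
G = 99.47·ln 26.2 − 161.1 = 99.47·3.2658 − 161.1 = 163.745.
Rounded: 164.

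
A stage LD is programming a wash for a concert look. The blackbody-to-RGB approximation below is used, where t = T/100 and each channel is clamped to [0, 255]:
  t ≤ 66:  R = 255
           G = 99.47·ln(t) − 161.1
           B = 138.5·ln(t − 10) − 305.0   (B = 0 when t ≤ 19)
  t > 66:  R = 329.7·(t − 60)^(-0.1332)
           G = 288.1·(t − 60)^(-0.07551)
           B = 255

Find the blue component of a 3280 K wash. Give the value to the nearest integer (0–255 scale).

t = 3280/100 = 32.8; the t ≤ 66 branch applies.
B = 138.5·ln(32.8 − 10) − 305.0 = 138.5·ln 22.8 − 305.0 = 138.5·3.1268 − 305.0 = 128.056.
Rounded: 128.

128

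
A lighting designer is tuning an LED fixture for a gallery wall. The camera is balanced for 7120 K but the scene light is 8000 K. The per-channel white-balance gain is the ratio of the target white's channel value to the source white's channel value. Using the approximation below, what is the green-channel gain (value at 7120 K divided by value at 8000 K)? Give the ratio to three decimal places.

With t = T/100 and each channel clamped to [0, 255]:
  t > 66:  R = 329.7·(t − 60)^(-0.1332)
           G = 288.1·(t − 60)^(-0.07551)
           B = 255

At 8000 K (t = 80):
  G = 288.1·(80 − 60)^(-0.07551) = 288.1·20^(-0.07551) = 288.1·0.79755 = 229.775.
At 7120 K (t = 71.2):
  G = 288.1·(71.2 − 60)^(-0.07551) = 288.1·11.2^(-0.07551) = 288.1·0.83325 = 240.058.
Gain = 240.058 / 229.775 = 1.0448 → 1.045.

1.045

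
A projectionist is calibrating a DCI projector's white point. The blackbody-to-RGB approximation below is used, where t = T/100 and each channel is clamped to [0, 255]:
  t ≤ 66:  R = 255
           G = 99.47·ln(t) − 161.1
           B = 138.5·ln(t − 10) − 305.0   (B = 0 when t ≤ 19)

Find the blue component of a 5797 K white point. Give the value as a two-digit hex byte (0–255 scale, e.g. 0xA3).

0xE7

t = 5797/100 = 57.97; the t ≤ 66 branch applies.
B = 138.5·ln(57.97 − 10) − 305.0 = 138.5·ln 47.97 − 305.0 = 138.5·3.8706 − 305.0 = 231.075.
Rounded: 231; in hex, 0xE7.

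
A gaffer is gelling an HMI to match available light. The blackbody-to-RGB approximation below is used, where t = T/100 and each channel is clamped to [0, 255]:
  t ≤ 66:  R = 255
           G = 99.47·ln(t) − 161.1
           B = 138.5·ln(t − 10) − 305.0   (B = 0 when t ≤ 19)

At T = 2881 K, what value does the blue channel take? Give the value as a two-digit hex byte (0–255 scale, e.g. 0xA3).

t = 2881/100 = 28.81; the t ≤ 66 branch applies.
B = 138.5·ln(28.81 − 10) − 305.0 = 138.5·ln 18.81 − 305.0 = 138.5·2.9344 − 305.0 = 101.413.
Rounded: 101; in hex, 0x65.

0x65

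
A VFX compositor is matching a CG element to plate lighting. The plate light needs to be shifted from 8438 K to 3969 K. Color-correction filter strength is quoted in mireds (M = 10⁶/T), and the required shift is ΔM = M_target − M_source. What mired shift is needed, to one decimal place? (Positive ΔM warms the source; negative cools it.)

M_source = 10⁶/8438 = 118.511; M_target = 10⁶/3969 = 251.953.
ΔM = 251.953 − 118.511 = 133.441 → +133.4 mireds, a warming shift.

+133.4 mireds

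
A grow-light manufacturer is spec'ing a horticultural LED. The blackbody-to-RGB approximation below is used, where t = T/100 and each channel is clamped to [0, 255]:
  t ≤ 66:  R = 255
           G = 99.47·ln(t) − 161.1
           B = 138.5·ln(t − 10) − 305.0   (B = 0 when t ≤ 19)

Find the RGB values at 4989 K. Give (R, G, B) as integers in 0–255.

t = 4989/100 = 49.89; the t ≤ 66 branch applies.
R = 255 by definition for t ≤ 66.
G = 99.47·ln 49.89 − 161.1 = 99.47·3.9098 − 161.1 = 227.810.
B = 138.5·ln(49.89 − 10) − 305.0 = 138.5·ln 39.89 − 305.0 = 138.5·3.6861 − 305.0 = 205.528.
Rounded: (255, 228, 206).

(255, 228, 206)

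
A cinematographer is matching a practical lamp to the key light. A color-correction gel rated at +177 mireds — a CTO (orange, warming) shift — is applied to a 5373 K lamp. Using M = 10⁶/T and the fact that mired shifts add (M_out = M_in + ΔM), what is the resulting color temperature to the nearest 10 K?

M_in = 10⁶/5373 = 186.12 mireds.
M_out = 186.12 + (+177) = 363.12 mireds.
T_out = 10⁶/363.12 = 2753.9 K → 2750 K.

2750 K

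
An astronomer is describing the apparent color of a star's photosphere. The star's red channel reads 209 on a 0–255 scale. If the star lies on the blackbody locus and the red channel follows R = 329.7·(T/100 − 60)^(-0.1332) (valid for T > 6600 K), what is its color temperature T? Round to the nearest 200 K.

9000 K

(t − 60)^(-0.1332) = 209/329.7 = 0.63391.
t − 60 = 0.63391^(1/-0.1332) = 0.63391^(-7.508) = 30.639, so t = 90.639.
T = 100·t = 9064 K → 9000 K to the nearest 200 K.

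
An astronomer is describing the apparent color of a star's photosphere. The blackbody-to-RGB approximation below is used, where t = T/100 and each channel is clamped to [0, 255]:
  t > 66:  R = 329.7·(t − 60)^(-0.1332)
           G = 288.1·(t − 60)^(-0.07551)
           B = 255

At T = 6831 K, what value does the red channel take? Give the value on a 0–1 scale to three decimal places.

t = 6831/100 = 68.31; the t > 66 branch applies.
R = 329.7·(68.31 − 60)^(-0.1332) = 329.7·8.31^(-0.1332) = 329.7·0.75424 = 248.673.
On a 0–1 scale: 248.673/255 = 0.9752 → 0.975.

0.975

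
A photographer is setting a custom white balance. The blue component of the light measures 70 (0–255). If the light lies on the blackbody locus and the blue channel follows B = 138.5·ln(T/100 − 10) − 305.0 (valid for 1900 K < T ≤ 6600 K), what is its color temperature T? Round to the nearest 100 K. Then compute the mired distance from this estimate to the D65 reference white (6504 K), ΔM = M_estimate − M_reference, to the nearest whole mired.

ln(t − 10) = (70 + 305.0) / 138.5 = 2.7076.
t − 10 = e^2.7076 = 14.993, so t = 24.993.
T = 100·t = 2499 K → 2500 K to the nearest 100 K.
M_estimate = 10⁶/2500 = 400.00; M_reference = 10⁶/6504 = 153.75.
ΔM = 400.00 − 153.75 = 246.25 → +246 mireds.

+246 mireds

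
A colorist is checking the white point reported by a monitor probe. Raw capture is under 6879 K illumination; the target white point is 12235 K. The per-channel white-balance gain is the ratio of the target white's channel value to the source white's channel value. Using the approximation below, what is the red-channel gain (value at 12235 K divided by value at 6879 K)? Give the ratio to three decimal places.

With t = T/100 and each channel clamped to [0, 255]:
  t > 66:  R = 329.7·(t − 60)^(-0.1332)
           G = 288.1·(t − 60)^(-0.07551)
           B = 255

At 6879 K (t = 68.79):
  R = 329.7·(68.79 − 60)^(-0.1332) = 329.7·8.79^(-0.1332) = 329.7·0.74862 = 246.820.
At 12235 K (t = 122.35):
  R = 329.7·(122.35 − 60)^(-0.1332) = 329.7·62.35^(-0.1332) = 329.7·0.57667 = 190.128.
Gain = 190.128 / 246.820 = 0.7703 → 0.770.

0.770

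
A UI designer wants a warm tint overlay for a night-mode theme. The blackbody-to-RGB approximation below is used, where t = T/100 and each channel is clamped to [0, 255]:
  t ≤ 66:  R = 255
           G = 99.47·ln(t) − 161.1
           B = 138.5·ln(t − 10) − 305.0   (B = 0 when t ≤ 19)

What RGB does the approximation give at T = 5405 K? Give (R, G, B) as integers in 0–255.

(255, 236, 219)

t = 5405/100 = 54.05; the t ≤ 66 branch applies.
R = 255 by definition for t ≤ 66.
G = 99.47·ln 54.05 − 161.1 = 99.47·3.9899 − 161.1 = 235.776.
B = 138.5·ln(54.05 − 10) − 305.0 = 138.5·ln 44.05 − 305.0 = 138.5·3.7853 − 305.0 = 219.268.
Rounded: (255, 236, 219).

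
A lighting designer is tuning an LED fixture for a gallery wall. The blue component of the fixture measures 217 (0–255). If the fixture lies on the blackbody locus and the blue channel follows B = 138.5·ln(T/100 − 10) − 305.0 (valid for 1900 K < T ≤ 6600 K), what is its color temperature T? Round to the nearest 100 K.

ln(t − 10) = (217 + 305.0) / 138.5 = 3.7690.
t − 10 = e^3.7690 = 43.335, so t = 53.335.
T = 100·t = 5333 K → 5300 K to the nearest 100 K.

5300 K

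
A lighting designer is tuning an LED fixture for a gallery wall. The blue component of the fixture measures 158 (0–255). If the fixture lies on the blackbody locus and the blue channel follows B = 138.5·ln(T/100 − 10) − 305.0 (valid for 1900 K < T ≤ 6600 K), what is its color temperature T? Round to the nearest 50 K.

ln(t − 10) = (158 + 305.0) / 138.5 = 3.3430.
t − 10 = e^3.3430 = 28.303, so t = 38.303.
T = 100·t = 3830 K → 3850 K to the nearest 50 K.

3850 K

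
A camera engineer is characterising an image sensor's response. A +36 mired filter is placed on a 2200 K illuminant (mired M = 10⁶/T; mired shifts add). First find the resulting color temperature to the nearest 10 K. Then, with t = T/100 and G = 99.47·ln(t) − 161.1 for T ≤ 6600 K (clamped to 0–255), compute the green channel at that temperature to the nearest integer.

M_in = 10⁶/2200 = 454.55; M_out = 454.55 + (+36) = 490.55.
T_out = 10⁶/490.55 = 2038.5 K → 2040 K; t = 20.4.
G = 99.47·ln 20.4 − 161.1 = 99.47·3.0155 − 161.1 = 138.855.
Rounded: 139.

139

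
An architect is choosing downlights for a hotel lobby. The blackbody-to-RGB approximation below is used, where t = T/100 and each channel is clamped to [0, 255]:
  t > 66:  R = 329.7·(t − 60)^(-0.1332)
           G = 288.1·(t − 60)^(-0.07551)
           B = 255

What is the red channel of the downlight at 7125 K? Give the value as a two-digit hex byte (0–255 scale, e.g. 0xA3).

0xEF

t = 7125/100 = 71.25; the t > 66 branch applies.
R = 329.7·(71.25 − 60)^(-0.1332) = 329.7·11.25^(-0.1332) = 329.7·0.72441 = 238.839.
Rounded: 239; in hex, 0xEF.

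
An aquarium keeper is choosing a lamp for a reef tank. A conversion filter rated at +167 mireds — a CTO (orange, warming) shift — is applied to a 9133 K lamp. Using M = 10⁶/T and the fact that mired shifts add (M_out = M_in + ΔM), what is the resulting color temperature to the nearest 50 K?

3600 K

M_in = 10⁶/9133 = 109.49 mireds.
M_out = 109.49 + (+167) = 276.49 mireds.
T_out = 10⁶/276.49 = 3616.7 K → 3600 K.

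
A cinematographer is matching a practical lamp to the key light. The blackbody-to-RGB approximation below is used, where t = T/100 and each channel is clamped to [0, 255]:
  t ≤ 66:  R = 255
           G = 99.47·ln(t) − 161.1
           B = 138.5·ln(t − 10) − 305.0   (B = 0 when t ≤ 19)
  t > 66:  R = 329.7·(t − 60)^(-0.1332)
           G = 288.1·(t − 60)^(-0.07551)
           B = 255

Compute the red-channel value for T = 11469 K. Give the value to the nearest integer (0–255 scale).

t = 11469/100 = 114.69; the t > 66 branch applies.
R = 329.7·(114.69 − 60)^(-0.1332) = 329.7·54.69^(-0.1332) = 329.7·0.58683 = 193.477.
Rounded: 193.

193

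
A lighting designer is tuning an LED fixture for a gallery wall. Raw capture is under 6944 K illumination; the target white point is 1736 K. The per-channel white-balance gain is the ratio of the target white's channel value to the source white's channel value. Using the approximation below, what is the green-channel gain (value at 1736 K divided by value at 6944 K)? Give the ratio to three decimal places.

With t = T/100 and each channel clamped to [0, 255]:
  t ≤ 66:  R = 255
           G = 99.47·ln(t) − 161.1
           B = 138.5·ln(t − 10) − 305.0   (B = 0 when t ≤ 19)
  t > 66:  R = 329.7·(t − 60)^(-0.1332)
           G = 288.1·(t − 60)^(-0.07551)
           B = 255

At 6944 K (t = 69.44):
  G = 288.1·(69.44 − 60)^(-0.07551) = 288.1·9.44^(-0.07551) = 288.1·0.84407 = 243.177.
At 1736 K (t = 17.36):
  G = 99.47·ln 17.36 − 161.1 = 99.47·2.8542 − 161.1 = 122.804.
Gain = 122.804 / 243.177 = 0.5050 → 0.505.

0.505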